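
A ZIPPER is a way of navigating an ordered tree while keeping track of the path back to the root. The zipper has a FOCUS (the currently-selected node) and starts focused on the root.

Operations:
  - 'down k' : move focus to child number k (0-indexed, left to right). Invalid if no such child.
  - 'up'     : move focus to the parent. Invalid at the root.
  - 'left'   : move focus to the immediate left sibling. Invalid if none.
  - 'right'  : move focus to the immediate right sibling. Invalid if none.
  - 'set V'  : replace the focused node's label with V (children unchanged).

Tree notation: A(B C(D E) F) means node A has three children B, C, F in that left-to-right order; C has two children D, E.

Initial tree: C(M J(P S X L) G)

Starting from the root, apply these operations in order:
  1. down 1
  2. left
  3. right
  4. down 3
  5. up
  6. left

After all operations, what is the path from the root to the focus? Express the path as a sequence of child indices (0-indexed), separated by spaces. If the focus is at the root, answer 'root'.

Answer: 0

Derivation:
Step 1 (down 1): focus=J path=1 depth=1 children=['P', 'S', 'X', 'L'] left=['M'] right=['G'] parent=C
Step 2 (left): focus=M path=0 depth=1 children=[] left=[] right=['J', 'G'] parent=C
Step 3 (right): focus=J path=1 depth=1 children=['P', 'S', 'X', 'L'] left=['M'] right=['G'] parent=C
Step 4 (down 3): focus=L path=1/3 depth=2 children=[] left=['P', 'S', 'X'] right=[] parent=J
Step 5 (up): focus=J path=1 depth=1 children=['P', 'S', 'X', 'L'] left=['M'] right=['G'] parent=C
Step 6 (left): focus=M path=0 depth=1 children=[] left=[] right=['J', 'G'] parent=C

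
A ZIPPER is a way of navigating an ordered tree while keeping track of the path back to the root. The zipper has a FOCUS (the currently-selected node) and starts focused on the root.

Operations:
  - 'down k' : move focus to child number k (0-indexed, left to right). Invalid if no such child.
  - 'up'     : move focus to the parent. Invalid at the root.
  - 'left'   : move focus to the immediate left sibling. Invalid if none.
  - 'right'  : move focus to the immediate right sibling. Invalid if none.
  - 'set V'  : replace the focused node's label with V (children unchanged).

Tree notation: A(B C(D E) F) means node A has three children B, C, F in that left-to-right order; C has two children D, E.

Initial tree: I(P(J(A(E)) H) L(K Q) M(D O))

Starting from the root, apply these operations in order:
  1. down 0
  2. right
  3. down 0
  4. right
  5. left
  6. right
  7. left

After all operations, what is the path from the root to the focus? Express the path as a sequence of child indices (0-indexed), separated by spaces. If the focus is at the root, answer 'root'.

Answer: 1 0

Derivation:
Step 1 (down 0): focus=P path=0 depth=1 children=['J', 'H'] left=[] right=['L', 'M'] parent=I
Step 2 (right): focus=L path=1 depth=1 children=['K', 'Q'] left=['P'] right=['M'] parent=I
Step 3 (down 0): focus=K path=1/0 depth=2 children=[] left=[] right=['Q'] parent=L
Step 4 (right): focus=Q path=1/1 depth=2 children=[] left=['K'] right=[] parent=L
Step 5 (left): focus=K path=1/0 depth=2 children=[] left=[] right=['Q'] parent=L
Step 6 (right): focus=Q path=1/1 depth=2 children=[] left=['K'] right=[] parent=L
Step 7 (left): focus=K path=1/0 depth=2 children=[] left=[] right=['Q'] parent=L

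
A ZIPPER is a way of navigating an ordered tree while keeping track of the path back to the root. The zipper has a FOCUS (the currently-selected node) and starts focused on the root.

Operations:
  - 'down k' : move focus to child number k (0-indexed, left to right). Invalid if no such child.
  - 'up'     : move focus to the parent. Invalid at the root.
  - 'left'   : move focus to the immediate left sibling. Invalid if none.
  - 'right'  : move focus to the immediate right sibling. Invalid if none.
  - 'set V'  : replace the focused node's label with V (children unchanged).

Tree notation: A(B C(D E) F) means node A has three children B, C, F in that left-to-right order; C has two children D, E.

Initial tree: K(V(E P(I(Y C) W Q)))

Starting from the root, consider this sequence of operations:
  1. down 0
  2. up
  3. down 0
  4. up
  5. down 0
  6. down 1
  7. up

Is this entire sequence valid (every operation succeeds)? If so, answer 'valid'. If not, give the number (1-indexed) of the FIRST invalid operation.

Answer: valid

Derivation:
Step 1 (down 0): focus=V path=0 depth=1 children=['E', 'P'] left=[] right=[] parent=K
Step 2 (up): focus=K path=root depth=0 children=['V'] (at root)
Step 3 (down 0): focus=V path=0 depth=1 children=['E', 'P'] left=[] right=[] parent=K
Step 4 (up): focus=K path=root depth=0 children=['V'] (at root)
Step 5 (down 0): focus=V path=0 depth=1 children=['E', 'P'] left=[] right=[] parent=K
Step 6 (down 1): focus=P path=0/1 depth=2 children=['I', 'W', 'Q'] left=['E'] right=[] parent=V
Step 7 (up): focus=V path=0 depth=1 children=['E', 'P'] left=[] right=[] parent=K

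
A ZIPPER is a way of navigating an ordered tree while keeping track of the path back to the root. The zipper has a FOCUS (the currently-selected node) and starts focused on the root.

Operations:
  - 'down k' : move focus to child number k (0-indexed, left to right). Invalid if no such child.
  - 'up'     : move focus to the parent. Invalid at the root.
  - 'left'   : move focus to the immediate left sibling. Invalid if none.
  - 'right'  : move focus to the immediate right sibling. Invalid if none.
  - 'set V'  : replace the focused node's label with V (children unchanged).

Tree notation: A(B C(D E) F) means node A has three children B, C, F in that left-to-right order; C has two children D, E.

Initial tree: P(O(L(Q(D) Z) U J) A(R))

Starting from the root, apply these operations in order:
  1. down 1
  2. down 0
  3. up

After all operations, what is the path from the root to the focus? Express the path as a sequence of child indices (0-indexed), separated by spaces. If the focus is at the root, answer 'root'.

Answer: 1

Derivation:
Step 1 (down 1): focus=A path=1 depth=1 children=['R'] left=['O'] right=[] parent=P
Step 2 (down 0): focus=R path=1/0 depth=2 children=[] left=[] right=[] parent=A
Step 3 (up): focus=A path=1 depth=1 children=['R'] left=['O'] right=[] parent=P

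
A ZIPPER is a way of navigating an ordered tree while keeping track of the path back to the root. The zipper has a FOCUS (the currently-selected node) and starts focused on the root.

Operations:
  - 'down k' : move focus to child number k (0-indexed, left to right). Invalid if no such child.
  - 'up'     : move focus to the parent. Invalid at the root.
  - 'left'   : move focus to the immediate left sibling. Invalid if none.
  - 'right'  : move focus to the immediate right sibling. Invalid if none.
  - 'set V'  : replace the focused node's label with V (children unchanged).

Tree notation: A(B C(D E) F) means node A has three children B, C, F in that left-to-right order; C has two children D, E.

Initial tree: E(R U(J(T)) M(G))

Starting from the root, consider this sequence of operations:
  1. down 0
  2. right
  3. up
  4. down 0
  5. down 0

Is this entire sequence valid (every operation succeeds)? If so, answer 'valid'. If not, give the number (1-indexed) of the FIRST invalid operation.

Step 1 (down 0): focus=R path=0 depth=1 children=[] left=[] right=['U', 'M'] parent=E
Step 2 (right): focus=U path=1 depth=1 children=['J'] left=['R'] right=['M'] parent=E
Step 3 (up): focus=E path=root depth=0 children=['R', 'U', 'M'] (at root)
Step 4 (down 0): focus=R path=0 depth=1 children=[] left=[] right=['U', 'M'] parent=E
Step 5 (down 0): INVALID

Answer: 5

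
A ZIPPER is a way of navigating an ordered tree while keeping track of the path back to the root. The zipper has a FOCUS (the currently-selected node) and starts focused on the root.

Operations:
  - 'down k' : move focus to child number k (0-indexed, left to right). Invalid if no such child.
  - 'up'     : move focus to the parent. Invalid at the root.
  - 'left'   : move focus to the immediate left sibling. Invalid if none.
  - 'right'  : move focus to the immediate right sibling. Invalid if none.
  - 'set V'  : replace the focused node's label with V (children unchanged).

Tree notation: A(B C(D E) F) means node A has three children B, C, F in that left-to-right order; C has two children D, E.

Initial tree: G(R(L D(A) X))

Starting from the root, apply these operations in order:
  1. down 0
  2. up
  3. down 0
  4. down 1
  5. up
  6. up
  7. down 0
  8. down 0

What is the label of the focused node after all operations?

Answer: L

Derivation:
Step 1 (down 0): focus=R path=0 depth=1 children=['L', 'D', 'X'] left=[] right=[] parent=G
Step 2 (up): focus=G path=root depth=0 children=['R'] (at root)
Step 3 (down 0): focus=R path=0 depth=1 children=['L', 'D', 'X'] left=[] right=[] parent=G
Step 4 (down 1): focus=D path=0/1 depth=2 children=['A'] left=['L'] right=['X'] parent=R
Step 5 (up): focus=R path=0 depth=1 children=['L', 'D', 'X'] left=[] right=[] parent=G
Step 6 (up): focus=G path=root depth=0 children=['R'] (at root)
Step 7 (down 0): focus=R path=0 depth=1 children=['L', 'D', 'X'] left=[] right=[] parent=G
Step 8 (down 0): focus=L path=0/0 depth=2 children=[] left=[] right=['D', 'X'] parent=R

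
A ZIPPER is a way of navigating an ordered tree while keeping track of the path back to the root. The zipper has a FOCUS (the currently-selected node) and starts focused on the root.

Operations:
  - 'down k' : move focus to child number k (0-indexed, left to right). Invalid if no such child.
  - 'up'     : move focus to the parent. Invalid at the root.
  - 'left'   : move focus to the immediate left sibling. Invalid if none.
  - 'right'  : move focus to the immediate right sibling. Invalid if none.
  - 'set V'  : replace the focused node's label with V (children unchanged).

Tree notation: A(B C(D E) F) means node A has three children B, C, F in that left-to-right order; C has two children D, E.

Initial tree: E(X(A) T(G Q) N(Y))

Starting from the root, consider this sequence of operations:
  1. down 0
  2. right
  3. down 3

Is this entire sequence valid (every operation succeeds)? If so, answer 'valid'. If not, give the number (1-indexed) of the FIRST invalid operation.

Step 1 (down 0): focus=X path=0 depth=1 children=['A'] left=[] right=['T', 'N'] parent=E
Step 2 (right): focus=T path=1 depth=1 children=['G', 'Q'] left=['X'] right=['N'] parent=E
Step 3 (down 3): INVALID

Answer: 3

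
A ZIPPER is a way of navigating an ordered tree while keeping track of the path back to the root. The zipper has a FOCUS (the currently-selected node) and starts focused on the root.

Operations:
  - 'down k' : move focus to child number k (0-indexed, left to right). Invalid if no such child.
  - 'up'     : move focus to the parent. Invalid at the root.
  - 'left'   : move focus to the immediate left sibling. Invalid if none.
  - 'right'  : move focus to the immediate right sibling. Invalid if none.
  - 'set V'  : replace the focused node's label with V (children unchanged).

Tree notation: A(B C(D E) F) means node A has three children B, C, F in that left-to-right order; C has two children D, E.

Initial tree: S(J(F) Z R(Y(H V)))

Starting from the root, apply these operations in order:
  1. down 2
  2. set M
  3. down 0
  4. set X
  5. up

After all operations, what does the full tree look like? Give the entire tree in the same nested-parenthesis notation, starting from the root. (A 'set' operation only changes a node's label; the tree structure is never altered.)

Step 1 (down 2): focus=R path=2 depth=1 children=['Y'] left=['J', 'Z'] right=[] parent=S
Step 2 (set M): focus=M path=2 depth=1 children=['Y'] left=['J', 'Z'] right=[] parent=S
Step 3 (down 0): focus=Y path=2/0 depth=2 children=['H', 'V'] left=[] right=[] parent=M
Step 4 (set X): focus=X path=2/0 depth=2 children=['H', 'V'] left=[] right=[] parent=M
Step 5 (up): focus=M path=2 depth=1 children=['X'] left=['J', 'Z'] right=[] parent=S

Answer: S(J(F) Z M(X(H V)))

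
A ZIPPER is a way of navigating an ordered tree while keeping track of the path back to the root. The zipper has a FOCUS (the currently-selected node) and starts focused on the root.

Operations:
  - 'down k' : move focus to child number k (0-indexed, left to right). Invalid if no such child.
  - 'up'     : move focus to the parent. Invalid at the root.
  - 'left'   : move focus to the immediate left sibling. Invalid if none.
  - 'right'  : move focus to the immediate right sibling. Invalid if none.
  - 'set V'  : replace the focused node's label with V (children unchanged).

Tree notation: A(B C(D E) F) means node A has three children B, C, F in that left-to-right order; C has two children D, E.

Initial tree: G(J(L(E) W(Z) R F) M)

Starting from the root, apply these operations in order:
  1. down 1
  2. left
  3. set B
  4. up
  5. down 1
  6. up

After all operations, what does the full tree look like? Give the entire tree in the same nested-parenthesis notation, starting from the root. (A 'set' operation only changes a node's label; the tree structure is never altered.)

Answer: G(B(L(E) W(Z) R F) M)

Derivation:
Step 1 (down 1): focus=M path=1 depth=1 children=[] left=['J'] right=[] parent=G
Step 2 (left): focus=J path=0 depth=1 children=['L', 'W', 'R', 'F'] left=[] right=['M'] parent=G
Step 3 (set B): focus=B path=0 depth=1 children=['L', 'W', 'R', 'F'] left=[] right=['M'] parent=G
Step 4 (up): focus=G path=root depth=0 children=['B', 'M'] (at root)
Step 5 (down 1): focus=M path=1 depth=1 children=[] left=['B'] right=[] parent=G
Step 6 (up): focus=G path=root depth=0 children=['B', 'M'] (at root)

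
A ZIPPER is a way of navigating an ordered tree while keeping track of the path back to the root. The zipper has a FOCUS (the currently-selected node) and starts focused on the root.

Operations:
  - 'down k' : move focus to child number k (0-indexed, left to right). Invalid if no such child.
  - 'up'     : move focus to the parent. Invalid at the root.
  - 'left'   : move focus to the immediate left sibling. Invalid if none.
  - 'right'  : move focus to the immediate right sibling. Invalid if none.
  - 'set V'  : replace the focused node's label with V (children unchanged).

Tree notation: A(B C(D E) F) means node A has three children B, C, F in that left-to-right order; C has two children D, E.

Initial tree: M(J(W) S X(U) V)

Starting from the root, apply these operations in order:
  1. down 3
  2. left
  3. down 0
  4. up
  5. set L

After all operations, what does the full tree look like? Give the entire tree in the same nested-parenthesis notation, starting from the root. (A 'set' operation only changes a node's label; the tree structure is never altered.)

Step 1 (down 3): focus=V path=3 depth=1 children=[] left=['J', 'S', 'X'] right=[] parent=M
Step 2 (left): focus=X path=2 depth=1 children=['U'] left=['J', 'S'] right=['V'] parent=M
Step 3 (down 0): focus=U path=2/0 depth=2 children=[] left=[] right=[] parent=X
Step 4 (up): focus=X path=2 depth=1 children=['U'] left=['J', 'S'] right=['V'] parent=M
Step 5 (set L): focus=L path=2 depth=1 children=['U'] left=['J', 'S'] right=['V'] parent=M

Answer: M(J(W) S L(U) V)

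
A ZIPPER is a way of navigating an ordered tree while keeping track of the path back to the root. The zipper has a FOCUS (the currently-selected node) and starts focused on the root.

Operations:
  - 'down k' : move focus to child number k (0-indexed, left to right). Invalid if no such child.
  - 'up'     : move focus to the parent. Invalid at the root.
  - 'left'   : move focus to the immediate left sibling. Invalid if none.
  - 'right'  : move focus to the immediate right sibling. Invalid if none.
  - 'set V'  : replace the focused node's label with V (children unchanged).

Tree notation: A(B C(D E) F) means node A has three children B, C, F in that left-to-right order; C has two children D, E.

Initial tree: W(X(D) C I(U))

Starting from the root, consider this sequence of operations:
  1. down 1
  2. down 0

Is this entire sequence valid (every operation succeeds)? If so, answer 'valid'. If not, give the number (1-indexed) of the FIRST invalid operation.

Step 1 (down 1): focus=C path=1 depth=1 children=[] left=['X'] right=['I'] parent=W
Step 2 (down 0): INVALID

Answer: 2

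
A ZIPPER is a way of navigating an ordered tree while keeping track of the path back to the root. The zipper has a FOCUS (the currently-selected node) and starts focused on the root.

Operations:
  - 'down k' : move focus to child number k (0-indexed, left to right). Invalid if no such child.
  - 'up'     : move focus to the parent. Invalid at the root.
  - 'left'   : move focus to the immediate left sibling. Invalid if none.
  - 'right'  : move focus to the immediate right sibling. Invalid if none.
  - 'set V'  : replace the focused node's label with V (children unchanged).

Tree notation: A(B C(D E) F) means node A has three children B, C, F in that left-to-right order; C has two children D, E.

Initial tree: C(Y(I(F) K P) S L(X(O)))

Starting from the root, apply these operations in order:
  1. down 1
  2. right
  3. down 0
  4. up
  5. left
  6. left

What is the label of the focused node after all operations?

Step 1 (down 1): focus=S path=1 depth=1 children=[] left=['Y'] right=['L'] parent=C
Step 2 (right): focus=L path=2 depth=1 children=['X'] left=['Y', 'S'] right=[] parent=C
Step 3 (down 0): focus=X path=2/0 depth=2 children=['O'] left=[] right=[] parent=L
Step 4 (up): focus=L path=2 depth=1 children=['X'] left=['Y', 'S'] right=[] parent=C
Step 5 (left): focus=S path=1 depth=1 children=[] left=['Y'] right=['L'] parent=C
Step 6 (left): focus=Y path=0 depth=1 children=['I', 'K', 'P'] left=[] right=['S', 'L'] parent=C

Answer: Y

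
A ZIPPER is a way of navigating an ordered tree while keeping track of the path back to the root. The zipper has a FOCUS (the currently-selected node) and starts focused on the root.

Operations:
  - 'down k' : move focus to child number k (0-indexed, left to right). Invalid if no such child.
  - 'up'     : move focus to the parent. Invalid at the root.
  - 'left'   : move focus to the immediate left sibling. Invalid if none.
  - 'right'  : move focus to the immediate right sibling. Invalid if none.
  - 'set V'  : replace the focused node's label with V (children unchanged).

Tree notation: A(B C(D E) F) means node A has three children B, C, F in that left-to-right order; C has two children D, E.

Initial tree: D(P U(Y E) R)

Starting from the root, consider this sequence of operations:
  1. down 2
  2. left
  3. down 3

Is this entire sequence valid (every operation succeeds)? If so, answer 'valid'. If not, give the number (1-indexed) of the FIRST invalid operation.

Answer: 3

Derivation:
Step 1 (down 2): focus=R path=2 depth=1 children=[] left=['P', 'U'] right=[] parent=D
Step 2 (left): focus=U path=1 depth=1 children=['Y', 'E'] left=['P'] right=['R'] parent=D
Step 3 (down 3): INVALID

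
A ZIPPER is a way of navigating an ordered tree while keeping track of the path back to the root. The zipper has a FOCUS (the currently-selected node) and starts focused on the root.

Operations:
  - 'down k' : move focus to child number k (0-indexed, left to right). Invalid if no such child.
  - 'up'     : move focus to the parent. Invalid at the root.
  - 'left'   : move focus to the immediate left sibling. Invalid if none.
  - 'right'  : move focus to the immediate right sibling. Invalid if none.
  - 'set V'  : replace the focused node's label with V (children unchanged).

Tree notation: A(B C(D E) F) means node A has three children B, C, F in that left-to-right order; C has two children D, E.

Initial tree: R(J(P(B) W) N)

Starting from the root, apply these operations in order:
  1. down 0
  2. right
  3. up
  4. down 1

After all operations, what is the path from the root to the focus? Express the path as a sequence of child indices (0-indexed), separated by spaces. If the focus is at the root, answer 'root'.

Step 1 (down 0): focus=J path=0 depth=1 children=['P', 'W'] left=[] right=['N'] parent=R
Step 2 (right): focus=N path=1 depth=1 children=[] left=['J'] right=[] parent=R
Step 3 (up): focus=R path=root depth=0 children=['J', 'N'] (at root)
Step 4 (down 1): focus=N path=1 depth=1 children=[] left=['J'] right=[] parent=R

Answer: 1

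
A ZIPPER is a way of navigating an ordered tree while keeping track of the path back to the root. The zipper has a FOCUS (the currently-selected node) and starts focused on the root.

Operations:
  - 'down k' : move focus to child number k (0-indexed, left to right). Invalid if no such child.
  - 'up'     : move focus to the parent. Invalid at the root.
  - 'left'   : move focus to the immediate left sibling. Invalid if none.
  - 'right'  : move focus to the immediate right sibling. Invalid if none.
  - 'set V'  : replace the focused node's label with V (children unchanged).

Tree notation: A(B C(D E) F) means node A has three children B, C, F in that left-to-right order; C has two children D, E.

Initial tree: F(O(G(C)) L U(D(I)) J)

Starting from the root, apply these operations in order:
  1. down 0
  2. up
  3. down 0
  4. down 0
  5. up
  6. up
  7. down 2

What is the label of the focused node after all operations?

Answer: U

Derivation:
Step 1 (down 0): focus=O path=0 depth=1 children=['G'] left=[] right=['L', 'U', 'J'] parent=F
Step 2 (up): focus=F path=root depth=0 children=['O', 'L', 'U', 'J'] (at root)
Step 3 (down 0): focus=O path=0 depth=1 children=['G'] left=[] right=['L', 'U', 'J'] parent=F
Step 4 (down 0): focus=G path=0/0 depth=2 children=['C'] left=[] right=[] parent=O
Step 5 (up): focus=O path=0 depth=1 children=['G'] left=[] right=['L', 'U', 'J'] parent=F
Step 6 (up): focus=F path=root depth=0 children=['O', 'L', 'U', 'J'] (at root)
Step 7 (down 2): focus=U path=2 depth=1 children=['D'] left=['O', 'L'] right=['J'] parent=F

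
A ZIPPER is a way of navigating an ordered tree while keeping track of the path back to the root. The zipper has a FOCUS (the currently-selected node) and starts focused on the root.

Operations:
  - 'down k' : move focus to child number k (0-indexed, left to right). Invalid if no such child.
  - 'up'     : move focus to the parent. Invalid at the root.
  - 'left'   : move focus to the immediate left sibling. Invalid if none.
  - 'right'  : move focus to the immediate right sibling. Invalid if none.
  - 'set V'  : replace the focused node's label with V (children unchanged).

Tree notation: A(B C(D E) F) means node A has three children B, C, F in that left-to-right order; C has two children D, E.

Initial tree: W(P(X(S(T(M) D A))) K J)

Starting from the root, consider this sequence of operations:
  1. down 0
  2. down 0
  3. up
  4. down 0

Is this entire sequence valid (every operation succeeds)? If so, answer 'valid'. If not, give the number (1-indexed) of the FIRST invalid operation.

Step 1 (down 0): focus=P path=0 depth=1 children=['X'] left=[] right=['K', 'J'] parent=W
Step 2 (down 0): focus=X path=0/0 depth=2 children=['S'] left=[] right=[] parent=P
Step 3 (up): focus=P path=0 depth=1 children=['X'] left=[] right=['K', 'J'] parent=W
Step 4 (down 0): focus=X path=0/0 depth=2 children=['S'] left=[] right=[] parent=P

Answer: valid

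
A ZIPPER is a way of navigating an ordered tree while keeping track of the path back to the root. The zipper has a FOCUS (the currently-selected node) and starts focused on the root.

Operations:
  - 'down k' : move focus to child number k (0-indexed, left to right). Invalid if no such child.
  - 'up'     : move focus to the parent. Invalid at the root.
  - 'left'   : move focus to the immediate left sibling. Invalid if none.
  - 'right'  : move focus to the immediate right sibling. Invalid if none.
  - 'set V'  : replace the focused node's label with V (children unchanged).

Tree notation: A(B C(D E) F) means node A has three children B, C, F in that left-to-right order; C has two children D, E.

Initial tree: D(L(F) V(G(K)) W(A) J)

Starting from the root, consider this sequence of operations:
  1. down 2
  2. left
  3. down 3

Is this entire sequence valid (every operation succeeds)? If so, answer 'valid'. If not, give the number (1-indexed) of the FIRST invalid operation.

Answer: 3

Derivation:
Step 1 (down 2): focus=W path=2 depth=1 children=['A'] left=['L', 'V'] right=['J'] parent=D
Step 2 (left): focus=V path=1 depth=1 children=['G'] left=['L'] right=['W', 'J'] parent=D
Step 3 (down 3): INVALID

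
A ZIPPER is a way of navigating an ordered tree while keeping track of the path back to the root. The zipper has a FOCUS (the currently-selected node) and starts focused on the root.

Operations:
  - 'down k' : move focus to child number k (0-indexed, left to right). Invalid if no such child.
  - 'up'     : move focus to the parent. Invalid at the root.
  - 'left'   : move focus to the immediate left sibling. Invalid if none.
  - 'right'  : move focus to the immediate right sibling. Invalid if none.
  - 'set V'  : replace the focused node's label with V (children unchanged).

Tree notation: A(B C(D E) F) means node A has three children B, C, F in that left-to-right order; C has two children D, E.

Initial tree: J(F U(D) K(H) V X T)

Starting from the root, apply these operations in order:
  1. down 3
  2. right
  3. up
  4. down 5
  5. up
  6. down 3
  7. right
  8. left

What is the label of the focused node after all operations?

Step 1 (down 3): focus=V path=3 depth=1 children=[] left=['F', 'U', 'K'] right=['X', 'T'] parent=J
Step 2 (right): focus=X path=4 depth=1 children=[] left=['F', 'U', 'K', 'V'] right=['T'] parent=J
Step 3 (up): focus=J path=root depth=0 children=['F', 'U', 'K', 'V', 'X', 'T'] (at root)
Step 4 (down 5): focus=T path=5 depth=1 children=[] left=['F', 'U', 'K', 'V', 'X'] right=[] parent=J
Step 5 (up): focus=J path=root depth=0 children=['F', 'U', 'K', 'V', 'X', 'T'] (at root)
Step 6 (down 3): focus=V path=3 depth=1 children=[] left=['F', 'U', 'K'] right=['X', 'T'] parent=J
Step 7 (right): focus=X path=4 depth=1 children=[] left=['F', 'U', 'K', 'V'] right=['T'] parent=J
Step 8 (left): focus=V path=3 depth=1 children=[] left=['F', 'U', 'K'] right=['X', 'T'] parent=J

Answer: V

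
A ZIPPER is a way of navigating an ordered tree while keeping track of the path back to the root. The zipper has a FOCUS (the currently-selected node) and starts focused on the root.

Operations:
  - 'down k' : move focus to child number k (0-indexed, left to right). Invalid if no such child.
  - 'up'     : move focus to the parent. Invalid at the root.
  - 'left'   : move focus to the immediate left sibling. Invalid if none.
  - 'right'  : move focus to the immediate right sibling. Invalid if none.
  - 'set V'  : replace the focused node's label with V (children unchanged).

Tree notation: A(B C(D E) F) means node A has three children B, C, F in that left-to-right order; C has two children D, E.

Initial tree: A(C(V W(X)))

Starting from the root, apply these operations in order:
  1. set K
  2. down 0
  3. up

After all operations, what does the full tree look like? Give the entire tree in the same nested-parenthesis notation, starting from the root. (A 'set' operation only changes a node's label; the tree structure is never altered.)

Step 1 (set K): focus=K path=root depth=0 children=['C'] (at root)
Step 2 (down 0): focus=C path=0 depth=1 children=['V', 'W'] left=[] right=[] parent=K
Step 3 (up): focus=K path=root depth=0 children=['C'] (at root)

Answer: K(C(V W(X)))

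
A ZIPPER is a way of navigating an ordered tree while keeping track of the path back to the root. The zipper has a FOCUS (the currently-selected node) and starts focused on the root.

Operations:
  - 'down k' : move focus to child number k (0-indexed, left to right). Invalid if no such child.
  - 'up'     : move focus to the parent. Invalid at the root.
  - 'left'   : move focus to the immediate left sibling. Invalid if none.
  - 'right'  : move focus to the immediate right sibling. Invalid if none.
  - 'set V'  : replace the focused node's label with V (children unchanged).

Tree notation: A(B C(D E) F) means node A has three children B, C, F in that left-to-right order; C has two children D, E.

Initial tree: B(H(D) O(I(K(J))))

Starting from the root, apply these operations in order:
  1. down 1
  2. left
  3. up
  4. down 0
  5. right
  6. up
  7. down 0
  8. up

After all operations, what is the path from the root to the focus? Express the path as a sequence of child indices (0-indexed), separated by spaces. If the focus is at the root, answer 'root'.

Answer: root

Derivation:
Step 1 (down 1): focus=O path=1 depth=1 children=['I'] left=['H'] right=[] parent=B
Step 2 (left): focus=H path=0 depth=1 children=['D'] left=[] right=['O'] parent=B
Step 3 (up): focus=B path=root depth=0 children=['H', 'O'] (at root)
Step 4 (down 0): focus=H path=0 depth=1 children=['D'] left=[] right=['O'] parent=B
Step 5 (right): focus=O path=1 depth=1 children=['I'] left=['H'] right=[] parent=B
Step 6 (up): focus=B path=root depth=0 children=['H', 'O'] (at root)
Step 7 (down 0): focus=H path=0 depth=1 children=['D'] left=[] right=['O'] parent=B
Step 8 (up): focus=B path=root depth=0 children=['H', 'O'] (at root)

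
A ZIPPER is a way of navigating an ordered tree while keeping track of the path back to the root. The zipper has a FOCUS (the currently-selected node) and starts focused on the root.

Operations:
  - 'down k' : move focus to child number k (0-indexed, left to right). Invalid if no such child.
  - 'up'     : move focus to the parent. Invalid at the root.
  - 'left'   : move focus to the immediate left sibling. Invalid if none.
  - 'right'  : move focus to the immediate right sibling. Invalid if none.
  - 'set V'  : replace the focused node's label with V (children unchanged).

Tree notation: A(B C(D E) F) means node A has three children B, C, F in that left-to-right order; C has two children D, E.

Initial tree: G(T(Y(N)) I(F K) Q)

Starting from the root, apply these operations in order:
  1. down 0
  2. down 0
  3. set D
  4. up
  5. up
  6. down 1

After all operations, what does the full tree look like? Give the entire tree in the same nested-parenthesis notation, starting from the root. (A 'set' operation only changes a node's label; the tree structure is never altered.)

Step 1 (down 0): focus=T path=0 depth=1 children=['Y'] left=[] right=['I', 'Q'] parent=G
Step 2 (down 0): focus=Y path=0/0 depth=2 children=['N'] left=[] right=[] parent=T
Step 3 (set D): focus=D path=0/0 depth=2 children=['N'] left=[] right=[] parent=T
Step 4 (up): focus=T path=0 depth=1 children=['D'] left=[] right=['I', 'Q'] parent=G
Step 5 (up): focus=G path=root depth=0 children=['T', 'I', 'Q'] (at root)
Step 6 (down 1): focus=I path=1 depth=1 children=['F', 'K'] left=['T'] right=['Q'] parent=G

Answer: G(T(D(N)) I(F K) Q)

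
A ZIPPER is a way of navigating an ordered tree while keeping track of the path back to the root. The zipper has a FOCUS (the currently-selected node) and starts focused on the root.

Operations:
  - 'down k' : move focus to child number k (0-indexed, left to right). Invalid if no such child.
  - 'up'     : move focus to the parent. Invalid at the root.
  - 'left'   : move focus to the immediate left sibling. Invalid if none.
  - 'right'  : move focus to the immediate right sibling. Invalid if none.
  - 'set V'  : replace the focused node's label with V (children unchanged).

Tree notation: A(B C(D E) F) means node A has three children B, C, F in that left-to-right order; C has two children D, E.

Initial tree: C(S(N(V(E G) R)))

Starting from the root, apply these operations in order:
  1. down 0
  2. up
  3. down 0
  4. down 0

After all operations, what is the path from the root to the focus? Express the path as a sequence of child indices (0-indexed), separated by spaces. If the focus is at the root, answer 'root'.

Answer: 0 0

Derivation:
Step 1 (down 0): focus=S path=0 depth=1 children=['N'] left=[] right=[] parent=C
Step 2 (up): focus=C path=root depth=0 children=['S'] (at root)
Step 3 (down 0): focus=S path=0 depth=1 children=['N'] left=[] right=[] parent=C
Step 4 (down 0): focus=N path=0/0 depth=2 children=['V', 'R'] left=[] right=[] parent=S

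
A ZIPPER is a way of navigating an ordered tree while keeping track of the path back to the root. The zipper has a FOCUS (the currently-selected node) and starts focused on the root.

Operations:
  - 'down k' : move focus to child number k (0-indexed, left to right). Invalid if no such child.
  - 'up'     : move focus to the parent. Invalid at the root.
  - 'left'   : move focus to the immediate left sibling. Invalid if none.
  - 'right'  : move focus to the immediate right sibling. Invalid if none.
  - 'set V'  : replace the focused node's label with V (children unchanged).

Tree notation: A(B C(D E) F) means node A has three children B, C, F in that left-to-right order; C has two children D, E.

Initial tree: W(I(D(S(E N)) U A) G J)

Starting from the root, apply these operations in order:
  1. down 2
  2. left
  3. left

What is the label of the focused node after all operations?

Step 1 (down 2): focus=J path=2 depth=1 children=[] left=['I', 'G'] right=[] parent=W
Step 2 (left): focus=G path=1 depth=1 children=[] left=['I'] right=['J'] parent=W
Step 3 (left): focus=I path=0 depth=1 children=['D', 'U', 'A'] left=[] right=['G', 'J'] parent=W

Answer: I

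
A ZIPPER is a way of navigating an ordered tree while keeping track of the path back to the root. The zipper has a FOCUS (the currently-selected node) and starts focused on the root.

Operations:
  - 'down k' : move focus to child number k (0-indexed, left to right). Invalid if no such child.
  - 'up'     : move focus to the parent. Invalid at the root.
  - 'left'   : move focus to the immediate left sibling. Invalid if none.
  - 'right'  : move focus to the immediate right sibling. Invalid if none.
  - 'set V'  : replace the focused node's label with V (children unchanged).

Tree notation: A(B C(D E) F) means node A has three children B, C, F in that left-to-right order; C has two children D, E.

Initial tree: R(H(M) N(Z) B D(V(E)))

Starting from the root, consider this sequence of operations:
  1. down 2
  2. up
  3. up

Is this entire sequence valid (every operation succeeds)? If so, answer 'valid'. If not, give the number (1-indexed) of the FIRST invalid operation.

Answer: 3

Derivation:
Step 1 (down 2): focus=B path=2 depth=1 children=[] left=['H', 'N'] right=['D'] parent=R
Step 2 (up): focus=R path=root depth=0 children=['H', 'N', 'B', 'D'] (at root)
Step 3 (up): INVALID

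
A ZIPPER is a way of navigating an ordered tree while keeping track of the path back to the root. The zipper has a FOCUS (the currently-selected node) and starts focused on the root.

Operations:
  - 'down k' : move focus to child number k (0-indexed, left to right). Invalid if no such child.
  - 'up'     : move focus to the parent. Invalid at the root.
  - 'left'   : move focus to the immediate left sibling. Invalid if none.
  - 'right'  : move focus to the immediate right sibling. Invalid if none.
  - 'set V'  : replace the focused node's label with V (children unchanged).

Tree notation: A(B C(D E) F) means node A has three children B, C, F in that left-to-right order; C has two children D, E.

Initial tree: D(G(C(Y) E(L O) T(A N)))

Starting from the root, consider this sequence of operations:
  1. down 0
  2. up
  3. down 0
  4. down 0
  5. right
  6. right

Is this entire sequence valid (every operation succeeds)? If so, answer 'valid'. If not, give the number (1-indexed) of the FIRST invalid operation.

Answer: valid

Derivation:
Step 1 (down 0): focus=G path=0 depth=1 children=['C', 'E', 'T'] left=[] right=[] parent=D
Step 2 (up): focus=D path=root depth=0 children=['G'] (at root)
Step 3 (down 0): focus=G path=0 depth=1 children=['C', 'E', 'T'] left=[] right=[] parent=D
Step 4 (down 0): focus=C path=0/0 depth=2 children=['Y'] left=[] right=['E', 'T'] parent=G
Step 5 (right): focus=E path=0/1 depth=2 children=['L', 'O'] left=['C'] right=['T'] parent=G
Step 6 (right): focus=T path=0/2 depth=2 children=['A', 'N'] left=['C', 'E'] right=[] parent=G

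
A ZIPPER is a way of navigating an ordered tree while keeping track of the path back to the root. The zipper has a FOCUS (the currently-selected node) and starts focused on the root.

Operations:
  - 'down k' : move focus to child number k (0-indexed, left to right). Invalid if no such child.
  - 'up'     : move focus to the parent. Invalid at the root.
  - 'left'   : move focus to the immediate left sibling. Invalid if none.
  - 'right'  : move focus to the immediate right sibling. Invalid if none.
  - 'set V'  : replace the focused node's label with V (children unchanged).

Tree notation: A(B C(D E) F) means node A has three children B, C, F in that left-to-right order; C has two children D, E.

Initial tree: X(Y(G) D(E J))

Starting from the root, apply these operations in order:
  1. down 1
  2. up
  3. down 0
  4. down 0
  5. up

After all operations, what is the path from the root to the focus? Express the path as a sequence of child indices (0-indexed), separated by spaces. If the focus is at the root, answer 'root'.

Step 1 (down 1): focus=D path=1 depth=1 children=['E', 'J'] left=['Y'] right=[] parent=X
Step 2 (up): focus=X path=root depth=0 children=['Y', 'D'] (at root)
Step 3 (down 0): focus=Y path=0 depth=1 children=['G'] left=[] right=['D'] parent=X
Step 4 (down 0): focus=G path=0/0 depth=2 children=[] left=[] right=[] parent=Y
Step 5 (up): focus=Y path=0 depth=1 children=['G'] left=[] right=['D'] parent=X

Answer: 0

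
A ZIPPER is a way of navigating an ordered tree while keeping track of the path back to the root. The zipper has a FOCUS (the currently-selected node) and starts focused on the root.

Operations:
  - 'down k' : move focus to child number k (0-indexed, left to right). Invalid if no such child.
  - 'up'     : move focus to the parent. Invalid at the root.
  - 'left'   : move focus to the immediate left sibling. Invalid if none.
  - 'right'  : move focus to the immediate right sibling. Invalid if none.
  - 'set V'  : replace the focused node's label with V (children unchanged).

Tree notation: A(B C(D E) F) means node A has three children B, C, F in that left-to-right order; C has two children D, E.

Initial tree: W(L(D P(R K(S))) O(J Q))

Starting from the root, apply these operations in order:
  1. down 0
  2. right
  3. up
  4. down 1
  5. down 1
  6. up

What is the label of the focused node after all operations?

Step 1 (down 0): focus=L path=0 depth=1 children=['D', 'P'] left=[] right=['O'] parent=W
Step 2 (right): focus=O path=1 depth=1 children=['J', 'Q'] left=['L'] right=[] parent=W
Step 3 (up): focus=W path=root depth=0 children=['L', 'O'] (at root)
Step 4 (down 1): focus=O path=1 depth=1 children=['J', 'Q'] left=['L'] right=[] parent=W
Step 5 (down 1): focus=Q path=1/1 depth=2 children=[] left=['J'] right=[] parent=O
Step 6 (up): focus=O path=1 depth=1 children=['J', 'Q'] left=['L'] right=[] parent=W

Answer: O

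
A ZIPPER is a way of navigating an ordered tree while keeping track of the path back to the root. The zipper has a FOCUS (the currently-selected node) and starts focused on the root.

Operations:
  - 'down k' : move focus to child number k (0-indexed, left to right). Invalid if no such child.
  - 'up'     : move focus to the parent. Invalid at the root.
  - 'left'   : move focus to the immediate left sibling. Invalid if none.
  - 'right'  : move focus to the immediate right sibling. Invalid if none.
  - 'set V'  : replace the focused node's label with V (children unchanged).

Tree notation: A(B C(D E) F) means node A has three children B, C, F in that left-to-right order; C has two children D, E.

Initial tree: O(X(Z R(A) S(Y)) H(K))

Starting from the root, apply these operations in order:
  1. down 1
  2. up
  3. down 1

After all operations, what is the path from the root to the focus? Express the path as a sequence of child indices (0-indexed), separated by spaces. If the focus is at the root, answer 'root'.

Answer: 1

Derivation:
Step 1 (down 1): focus=H path=1 depth=1 children=['K'] left=['X'] right=[] parent=O
Step 2 (up): focus=O path=root depth=0 children=['X', 'H'] (at root)
Step 3 (down 1): focus=H path=1 depth=1 children=['K'] left=['X'] right=[] parent=O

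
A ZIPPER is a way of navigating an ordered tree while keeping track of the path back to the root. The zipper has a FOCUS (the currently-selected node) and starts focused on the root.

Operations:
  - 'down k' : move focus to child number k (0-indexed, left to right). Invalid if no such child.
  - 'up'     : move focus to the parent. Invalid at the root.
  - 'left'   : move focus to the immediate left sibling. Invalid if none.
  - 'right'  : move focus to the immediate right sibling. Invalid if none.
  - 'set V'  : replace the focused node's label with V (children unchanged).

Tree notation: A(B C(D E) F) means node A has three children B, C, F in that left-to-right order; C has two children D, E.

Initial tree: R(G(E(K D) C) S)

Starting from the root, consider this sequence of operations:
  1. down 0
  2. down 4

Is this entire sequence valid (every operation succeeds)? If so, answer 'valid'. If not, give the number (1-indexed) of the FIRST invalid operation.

Answer: 2

Derivation:
Step 1 (down 0): focus=G path=0 depth=1 children=['E', 'C'] left=[] right=['S'] parent=R
Step 2 (down 4): INVALID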